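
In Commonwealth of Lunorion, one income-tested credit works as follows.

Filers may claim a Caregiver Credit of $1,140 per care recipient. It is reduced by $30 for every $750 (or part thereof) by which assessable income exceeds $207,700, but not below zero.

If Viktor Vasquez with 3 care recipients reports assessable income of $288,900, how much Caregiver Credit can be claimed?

$150

Caregiver Credit: base = 3 × $1,140 = $3,420. income exceeds $207,700 by $81,200, which is 109 full-or-partial $750 increments; reduction = 109 × $30 = $3,270, leaving $150.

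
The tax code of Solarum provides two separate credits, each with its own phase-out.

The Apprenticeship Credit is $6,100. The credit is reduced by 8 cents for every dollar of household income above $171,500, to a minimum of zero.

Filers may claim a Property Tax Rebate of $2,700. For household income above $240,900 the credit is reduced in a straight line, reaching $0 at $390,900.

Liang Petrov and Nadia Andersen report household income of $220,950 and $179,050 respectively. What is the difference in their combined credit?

Liang ($220,950): Apprenticeship Credit: 8% of the $49,450 excess over $171,500 is $3,956; credit = $6,100 − $3,956 = $2,144. Property Tax Rebate: $220,950 is at or below the $240,900 threshold, so the full $2,700 applies. total $2,144 + $2,700 = $4,844
Nadia ($179,050): Apprenticeship Credit: 8% of the $7,550 excess over $171,500 is $604; credit = $6,100 − $604 = $5,496. Property Tax Rebate: $179,050 is at or below the $240,900 threshold, so the full $2,700 applies. total $5,496 + $2,700 = $8,196
Difference: |$4,844 − $8,196| = $3,352.

$3,352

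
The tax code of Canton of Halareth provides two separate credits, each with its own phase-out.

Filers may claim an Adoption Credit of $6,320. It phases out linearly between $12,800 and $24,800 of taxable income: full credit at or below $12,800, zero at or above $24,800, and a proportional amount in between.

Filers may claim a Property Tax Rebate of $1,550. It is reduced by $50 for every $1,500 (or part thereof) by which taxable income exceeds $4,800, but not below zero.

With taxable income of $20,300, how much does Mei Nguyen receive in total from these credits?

$3,370

Adoption Credit: $20,300 is $7,500 into a $12,000 phase-out range, leaving 4,500/12,000 of the credit: $6,320 × 4,500/12,000 = $2,370.
Property Tax Rebate: income exceeds $4,800 by $15,500, which is 11 full-or-partial $1,500 increments; reduction = 11 × $50 = $550, leaving $1,000.
Total: $2,370 + $1,000 = $3,370.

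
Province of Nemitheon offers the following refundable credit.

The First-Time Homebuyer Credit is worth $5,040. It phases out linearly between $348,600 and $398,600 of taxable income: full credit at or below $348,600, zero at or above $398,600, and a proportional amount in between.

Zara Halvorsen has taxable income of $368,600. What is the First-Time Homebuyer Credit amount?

$3,024

First-Time Homebuyer Credit: $368,600 is $20,000 into a $50,000 phase-out range, leaving 30,000/50,000 of the credit: $5,040 × 30,000/50,000 = $3,024.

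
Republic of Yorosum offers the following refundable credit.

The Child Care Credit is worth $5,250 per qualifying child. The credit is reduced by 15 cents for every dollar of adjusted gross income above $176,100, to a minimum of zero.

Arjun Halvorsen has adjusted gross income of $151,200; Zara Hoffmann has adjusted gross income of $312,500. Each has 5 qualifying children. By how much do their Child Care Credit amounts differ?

$20,460

Arjun ($151,200): Child Care Credit: base = 5 × $5,250 = $26,250. $151,200 is at or below the $176,100 threshold, so the full $26,250 applies.
Zara ($312,500): Child Care Credit: base = 5 × $5,250 = $26,250. 15% of the $136,400 excess over $176,100 is $20,460; credit = $26,250 − $20,460 = $5,790.
Difference: |$26,250 − $5,790| = $20,460.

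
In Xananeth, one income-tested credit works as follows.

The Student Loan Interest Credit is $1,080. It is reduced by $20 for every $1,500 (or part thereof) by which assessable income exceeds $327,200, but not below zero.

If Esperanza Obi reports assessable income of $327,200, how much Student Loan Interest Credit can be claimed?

$1,080

Student Loan Interest Credit: $327,200 is at or below the $327,200 threshold, so the full $1,080 applies.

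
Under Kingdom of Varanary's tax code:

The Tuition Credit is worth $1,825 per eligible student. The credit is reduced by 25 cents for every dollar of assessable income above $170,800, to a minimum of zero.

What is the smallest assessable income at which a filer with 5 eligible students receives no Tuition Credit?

$207,300

Full credit = 5 × $1,825 = $9,125.
The credit falls by 25% of each dollar above $170,800, so it reaches zero when the excess is $9,125 / 25% = $36,500: income = $170,800 + $36,500 = $207,300.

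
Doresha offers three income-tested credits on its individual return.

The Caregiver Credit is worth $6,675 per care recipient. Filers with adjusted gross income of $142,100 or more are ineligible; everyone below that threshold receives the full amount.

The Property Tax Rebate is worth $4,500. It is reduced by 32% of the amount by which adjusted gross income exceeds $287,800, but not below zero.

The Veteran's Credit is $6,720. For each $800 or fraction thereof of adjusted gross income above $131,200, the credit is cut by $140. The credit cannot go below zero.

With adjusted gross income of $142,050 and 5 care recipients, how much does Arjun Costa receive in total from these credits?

Caregiver Credit: base = 5 × $6,675 = $33,375. $142,050 is below the $142,100 cutoff, so the full $33,375 applies.
Property Tax Rebate: $142,050 is at or below the $287,800 threshold, so the full $4,500 applies.
Veteran's Credit: income exceeds $131,200 by $10,850, which is 14 full-or-partial $800 increments; reduction = 14 × $140 = $1,960, leaving $4,760.
Total: $33,375 + $4,500 + $4,760 = $42,635.

$42,635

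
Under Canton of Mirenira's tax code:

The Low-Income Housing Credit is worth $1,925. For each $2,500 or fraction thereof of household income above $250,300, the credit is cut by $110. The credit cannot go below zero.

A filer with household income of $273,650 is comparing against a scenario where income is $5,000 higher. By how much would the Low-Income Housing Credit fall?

$220

At $273,650 — income exceeds $250,300 by $23,350, which is 10 full-or-partial $2,500 increments; reduction = 10 × $110 = $1,100, leaving $825.
At $278,650 — income exceeds $250,300 by $28,350, which is 12 full-or-partial $2,500 increments; reduction = 12 × $110 = $1,320, leaving $605.
Lost: $825 − $605 = $220.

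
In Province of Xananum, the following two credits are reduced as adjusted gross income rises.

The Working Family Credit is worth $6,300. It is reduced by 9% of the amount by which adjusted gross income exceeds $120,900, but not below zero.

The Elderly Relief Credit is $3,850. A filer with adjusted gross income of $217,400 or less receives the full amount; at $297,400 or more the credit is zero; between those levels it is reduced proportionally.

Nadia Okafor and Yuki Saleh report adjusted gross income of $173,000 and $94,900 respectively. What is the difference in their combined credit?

$4,689

Nadia ($173,000): Working Family Credit: 9% of the $52,100 excess over $120,900 is $4,689; credit = $6,300 − $4,689 = $1,611. Elderly Relief Credit: $173,000 is at or below the $217,400 threshold, so the full $3,850 applies. total $1,611 + $3,850 = $5,461
Yuki ($94,900): Working Family Credit: $94,900 is at or below the $120,900 threshold, so the full $6,300 applies. Elderly Relief Credit: $94,900 is at or below the $217,400 threshold, so the full $3,850 applies. total $6,300 + $3,850 = $10,150
Difference: |$5,461 − $10,150| = $4,689.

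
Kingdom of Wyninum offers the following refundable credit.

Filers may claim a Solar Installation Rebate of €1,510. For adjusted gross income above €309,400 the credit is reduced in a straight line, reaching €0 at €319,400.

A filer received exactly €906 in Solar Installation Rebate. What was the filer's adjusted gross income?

€313,400

€906 is 906/1,510 of the full €1,510, so 604/1,510 of the €10,000 range has been used: income = €309,400 + €10,000 × 604/1,510 = €313,400.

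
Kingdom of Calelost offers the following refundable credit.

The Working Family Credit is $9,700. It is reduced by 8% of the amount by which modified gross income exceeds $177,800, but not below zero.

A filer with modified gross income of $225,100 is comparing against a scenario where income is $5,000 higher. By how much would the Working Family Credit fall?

At $225,100 — 8% of the $47,300 excess over $177,800 is $3,784; credit = $9,700 − $3,784 = $5,916.
At $230,100 — 8% of the $52,300 excess over $177,800 is $4,184; credit = $9,700 − $4,184 = $5,516.
Lost: $5,916 − $5,516 = $400.

$400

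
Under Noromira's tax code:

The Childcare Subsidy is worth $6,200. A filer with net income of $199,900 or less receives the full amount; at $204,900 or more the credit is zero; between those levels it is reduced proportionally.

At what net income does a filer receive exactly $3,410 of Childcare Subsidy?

$202,150

$3,410 is 3,410/6,200 of the full $6,200, so 2,790/6,200 of the $5,000 range has been used: income = $199,900 + $5,000 × 2,790/6,200 = $202,150.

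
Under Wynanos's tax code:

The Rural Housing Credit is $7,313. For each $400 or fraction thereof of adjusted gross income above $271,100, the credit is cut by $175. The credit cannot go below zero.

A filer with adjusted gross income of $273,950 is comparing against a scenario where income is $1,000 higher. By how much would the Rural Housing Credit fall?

At $273,950 — income exceeds $271,100 by $2,850, which is 8 full-or-partial $400 increments; reduction = 8 × $175 = $1,400, leaving $5,913.
At $274,950 — income exceeds $271,100 by $3,850, which is 10 full-or-partial $400 increments; reduction = 10 × $175 = $1,750, leaving $5,563.
Lost: $5,913 − $5,563 = $350.

$350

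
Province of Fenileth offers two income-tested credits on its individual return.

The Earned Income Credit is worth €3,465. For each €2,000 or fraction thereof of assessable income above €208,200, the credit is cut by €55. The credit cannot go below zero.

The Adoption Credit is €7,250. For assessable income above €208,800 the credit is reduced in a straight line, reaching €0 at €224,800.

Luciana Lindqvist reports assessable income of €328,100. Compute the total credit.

€165

Earned Income Credit: income exceeds €208,200 by €119,900, which is 60 full-or-partial €2,000 increments; reduction = 60 × €55 = €3,300, leaving €165.
Adoption Credit: €328,100 is at or above €224,800, so the credit is €0.
Total: €165 + €0 = €165.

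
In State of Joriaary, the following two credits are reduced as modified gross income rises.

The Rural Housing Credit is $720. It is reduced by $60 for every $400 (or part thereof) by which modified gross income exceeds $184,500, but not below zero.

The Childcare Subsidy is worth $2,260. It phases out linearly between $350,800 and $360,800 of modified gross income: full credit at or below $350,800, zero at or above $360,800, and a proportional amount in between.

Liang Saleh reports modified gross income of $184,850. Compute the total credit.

Rural Housing Credit: income exceeds $184,500 by $350, which is 1 full-or-partial $400 increment; reduction = 1 × $60 = $60, leaving $660.
Childcare Subsidy: $184,850 is at or below the $350,800 threshold, so the full $2,260 applies.
Total: $660 + $2,260 = $2,920.

$2,920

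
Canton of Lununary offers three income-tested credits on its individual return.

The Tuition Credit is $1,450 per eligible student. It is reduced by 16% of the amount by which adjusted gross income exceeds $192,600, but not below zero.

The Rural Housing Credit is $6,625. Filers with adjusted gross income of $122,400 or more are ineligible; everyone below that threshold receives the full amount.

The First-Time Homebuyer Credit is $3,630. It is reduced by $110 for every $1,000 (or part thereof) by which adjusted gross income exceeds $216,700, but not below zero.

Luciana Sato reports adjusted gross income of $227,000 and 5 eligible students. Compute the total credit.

$4,166

Tuition Credit: base = 5 × $1,450 = $7,250. 16% of the $34,400 excess over $192,600 is $5,504; credit = $7,250 − $5,504 = $1,746.
Rural Housing Credit: $227,000 meets or exceeds the $122,400 cutoff, so the credit is $0.
First-Time Homebuyer Credit: income exceeds $216,700 by $10,300, which is 11 full-or-partial $1,000 increments; reduction = 11 × $110 = $1,210, leaving $2,420.
Total: $1,746 + $0 + $2,420 = $4,166.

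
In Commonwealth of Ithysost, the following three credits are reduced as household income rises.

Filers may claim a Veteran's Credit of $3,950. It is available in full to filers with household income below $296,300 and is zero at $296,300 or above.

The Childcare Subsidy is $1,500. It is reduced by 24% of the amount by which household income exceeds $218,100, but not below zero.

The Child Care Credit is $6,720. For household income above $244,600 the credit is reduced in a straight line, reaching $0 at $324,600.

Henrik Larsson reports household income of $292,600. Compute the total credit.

Veteran's Credit: $292,600 is below the $296,300 cutoff, so the full $3,950 applies.
Childcare Subsidy: 24% of the $74,500 excess over $218,100 is $17,880 ≥ base, so the credit is $0.
Child Care Credit: $292,600 is $48,000 into a $80,000 phase-out range, leaving 32,000/80,000 of the credit: $6,720 × 32,000/80,000 = $2,688.
Total: $3,950 + $0 + $2,688 = $6,638.

$6,638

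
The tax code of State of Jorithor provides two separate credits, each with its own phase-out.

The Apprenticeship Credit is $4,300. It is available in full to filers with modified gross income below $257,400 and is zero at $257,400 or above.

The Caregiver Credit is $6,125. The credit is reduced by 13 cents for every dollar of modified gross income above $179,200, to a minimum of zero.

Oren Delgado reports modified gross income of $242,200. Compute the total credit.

Apprenticeship Credit: $242,200 is below the $257,400 cutoff, so the full $4,300 applies.
Caregiver Credit: 13% of the $63,000 excess over $179,200 is $8,190 ≥ base, so the credit is $0.
Total: $4,300 + $0 = $4,300.

$4,300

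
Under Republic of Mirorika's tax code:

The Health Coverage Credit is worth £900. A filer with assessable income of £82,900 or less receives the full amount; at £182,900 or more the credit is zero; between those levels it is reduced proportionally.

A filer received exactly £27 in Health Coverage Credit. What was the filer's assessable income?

£27 is 27/900 of the full £900, so 873/900 of the £100,000 range has been used: income = £82,900 + £100,000 × 873/900 = £179,900.

£179,900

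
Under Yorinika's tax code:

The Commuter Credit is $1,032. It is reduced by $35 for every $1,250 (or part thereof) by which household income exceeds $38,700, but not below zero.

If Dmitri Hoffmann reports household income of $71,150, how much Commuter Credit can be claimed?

$122

Commuter Credit: income exceeds $38,700 by $32,450, which is 26 full-or-partial $1,250 increments; reduction = 26 × $35 = $910, leaving $122.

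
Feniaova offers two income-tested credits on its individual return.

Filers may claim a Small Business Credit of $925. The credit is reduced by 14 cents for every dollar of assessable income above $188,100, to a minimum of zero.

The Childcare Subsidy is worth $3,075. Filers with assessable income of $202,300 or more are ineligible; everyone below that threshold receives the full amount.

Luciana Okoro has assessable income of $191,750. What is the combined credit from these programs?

Small Business Credit: 14% of the $3,650 excess over $188,100 is $511; credit = $925 − $511 = $414.
Childcare Subsidy: $191,750 is below the $202,300 cutoff, so the full $3,075 applies.
Total: $414 + $3,075 = $3,489.

$3,489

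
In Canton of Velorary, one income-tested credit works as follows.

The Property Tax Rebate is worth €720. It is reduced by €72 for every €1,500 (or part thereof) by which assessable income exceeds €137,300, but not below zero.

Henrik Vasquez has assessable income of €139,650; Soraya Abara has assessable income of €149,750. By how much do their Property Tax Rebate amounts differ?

Henrik (€139,650): Property Tax Rebate: income exceeds €137,300 by €2,350, which is 2 full-or-partial €1,500 increments; reduction = 2 × €72 = €144, leaving €576.
Soraya (€149,750): Property Tax Rebate: income exceeds €137,300 by €12,450, which is 9 full-or-partial €1,500 increments; reduction = 9 × €72 = €648, leaving €72.
Difference: |€576 − €72| = €504.

€504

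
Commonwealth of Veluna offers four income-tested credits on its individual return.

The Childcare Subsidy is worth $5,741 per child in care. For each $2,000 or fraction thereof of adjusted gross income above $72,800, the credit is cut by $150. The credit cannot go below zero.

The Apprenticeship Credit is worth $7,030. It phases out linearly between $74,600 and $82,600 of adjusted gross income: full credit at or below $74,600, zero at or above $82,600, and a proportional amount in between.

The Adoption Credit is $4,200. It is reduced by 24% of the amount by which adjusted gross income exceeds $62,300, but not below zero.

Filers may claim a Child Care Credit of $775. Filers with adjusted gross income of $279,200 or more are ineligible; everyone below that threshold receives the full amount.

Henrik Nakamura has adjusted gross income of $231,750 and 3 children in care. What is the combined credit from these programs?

Childcare Subsidy: base = 3 × $5,741 = $17,223. income exceeds $72,800 by $158,950, which is 80 full-or-partial $2,000 increments; reduction = 80 × $150 = $12,000, leaving $5,223.
Apprenticeship Credit: $231,750 is at or above $82,600, so the credit is $0.
Adoption Credit: 24% of the $169,450 excess over $62,300 is $40,668 ≥ base, so the credit is $0.
Child Care Credit: $231,750 is below the $279,200 cutoff, so the full $775 applies.
Total: $5,223 + $0 + $0 + $775 = $5,998.

$5,998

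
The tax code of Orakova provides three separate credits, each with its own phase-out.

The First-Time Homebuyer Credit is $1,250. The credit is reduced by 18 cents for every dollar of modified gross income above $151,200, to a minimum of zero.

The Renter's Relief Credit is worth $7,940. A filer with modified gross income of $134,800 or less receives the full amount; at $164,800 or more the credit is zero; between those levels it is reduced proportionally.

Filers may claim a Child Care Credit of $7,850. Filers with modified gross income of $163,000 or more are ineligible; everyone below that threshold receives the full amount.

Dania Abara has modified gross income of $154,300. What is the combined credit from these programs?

$11,321

First-Time Homebuyer Credit: 18% of the $3,100 excess over $151,200 is $558; credit = $1,250 − $558 = $692.
Renter's Relief Credit: $154,300 is $19,500 into a $30,000 phase-out range, leaving 10,500/30,000 of the credit: $7,940 × 10,500/30,000 = $2,779.
Child Care Credit: $154,300 is below the $163,000 cutoff, so the full $7,850 applies.
Total: $692 + $2,779 + $7,850 = $11,321.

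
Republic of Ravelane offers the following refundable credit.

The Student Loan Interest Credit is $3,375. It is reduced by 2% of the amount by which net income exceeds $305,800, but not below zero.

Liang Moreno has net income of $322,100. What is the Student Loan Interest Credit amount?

$3,049

Student Loan Interest Credit: 2% of the $16,300 excess over $305,800 is $326; credit = $3,375 − $326 = $3,049.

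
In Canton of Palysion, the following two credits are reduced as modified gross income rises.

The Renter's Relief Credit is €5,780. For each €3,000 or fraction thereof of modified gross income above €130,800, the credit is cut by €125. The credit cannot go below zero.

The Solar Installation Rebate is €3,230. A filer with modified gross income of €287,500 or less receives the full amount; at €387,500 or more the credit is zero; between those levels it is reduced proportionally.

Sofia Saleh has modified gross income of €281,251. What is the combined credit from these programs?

€3,230

Renter's Relief Credit: income exceeds €130,800 by €150,451 → 51 increments × €125 = €6,375 ≥ base, so the credit is €0.
Solar Installation Rebate: €281,251 is at or below the €287,500 threshold, so the full €3,230 applies.
Total: €0 + €3,230 = €3,230.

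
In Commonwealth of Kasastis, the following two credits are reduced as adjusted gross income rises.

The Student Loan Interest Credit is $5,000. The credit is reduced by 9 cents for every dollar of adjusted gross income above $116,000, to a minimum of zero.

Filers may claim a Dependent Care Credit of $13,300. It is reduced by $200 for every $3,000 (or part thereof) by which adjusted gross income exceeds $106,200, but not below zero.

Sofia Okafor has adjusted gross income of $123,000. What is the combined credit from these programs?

$16,470

Student Loan Interest Credit: 9% of the $7,000 excess over $116,000 is $630; credit = $5,000 − $630 = $4,370.
Dependent Care Credit: income exceeds $106,200 by $16,800, which is 6 full-or-partial $3,000 increments; reduction = 6 × $200 = $1,200, leaving $12,100.
Total: $4,370 + $12,100 = $16,470.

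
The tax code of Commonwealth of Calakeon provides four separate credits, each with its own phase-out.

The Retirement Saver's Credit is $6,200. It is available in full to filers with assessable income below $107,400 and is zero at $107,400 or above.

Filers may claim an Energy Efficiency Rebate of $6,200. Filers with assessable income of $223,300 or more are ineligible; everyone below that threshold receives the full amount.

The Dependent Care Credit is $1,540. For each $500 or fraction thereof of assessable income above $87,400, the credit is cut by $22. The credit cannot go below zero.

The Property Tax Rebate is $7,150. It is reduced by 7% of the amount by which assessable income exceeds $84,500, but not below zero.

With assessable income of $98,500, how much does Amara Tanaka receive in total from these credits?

Retirement Saver's Credit: $98,500 is below the $107,400 cutoff, so the full $6,200 applies.
Energy Efficiency Rebate: $98,500 is below the $223,300 cutoff, so the full $6,200 applies.
Dependent Care Credit: income exceeds $87,400 by $11,100, which is 23 full-or-partial $500 increments; reduction = 23 × $22 = $506, leaving $1,034.
Property Tax Rebate: 7% of the $14,000 excess over $84,500 is $980; credit = $7,150 − $980 = $6,170.
Total: $6,200 + $6,200 + $1,034 + $6,170 = $19,604.

$19,604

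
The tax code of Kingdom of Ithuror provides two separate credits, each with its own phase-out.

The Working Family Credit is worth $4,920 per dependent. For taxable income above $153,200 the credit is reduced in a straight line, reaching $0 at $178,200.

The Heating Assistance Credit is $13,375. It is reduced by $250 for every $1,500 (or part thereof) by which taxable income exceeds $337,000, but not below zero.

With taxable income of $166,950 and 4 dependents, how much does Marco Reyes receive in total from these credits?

$22,231

Working Family Credit: base = 4 × $4,920 = $19,680. $166,950 is $13,750 into a $25,000 phase-out range, leaving 11,250/25,000 of the credit: $19,680 × 11,250/25,000 = $8,856.
Heating Assistance Credit: $166,950 is at or below the $337,000 threshold, so the full $13,375 applies.
Total: $8,856 + $13,375 = $22,231.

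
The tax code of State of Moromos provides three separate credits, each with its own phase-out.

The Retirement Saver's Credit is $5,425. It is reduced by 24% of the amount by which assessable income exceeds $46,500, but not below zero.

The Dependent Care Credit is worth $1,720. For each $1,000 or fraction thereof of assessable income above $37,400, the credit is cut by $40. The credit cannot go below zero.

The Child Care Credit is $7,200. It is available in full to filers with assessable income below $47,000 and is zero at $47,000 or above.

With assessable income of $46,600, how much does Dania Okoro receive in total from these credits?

Retirement Saver's Credit: 24% of the $100 excess over $46,500 is $24; credit = $5,425 − $24 = $5,401.
Dependent Care Credit: income exceeds $37,400 by $9,200, which is 10 full-or-partial $1,000 increments; reduction = 10 × $40 = $400, leaving $1,320.
Child Care Credit: $46,600 is below the $47,000 cutoff, so the full $7,200 applies.
Total: $5,401 + $1,320 + $7,200 = $13,921.

$13,921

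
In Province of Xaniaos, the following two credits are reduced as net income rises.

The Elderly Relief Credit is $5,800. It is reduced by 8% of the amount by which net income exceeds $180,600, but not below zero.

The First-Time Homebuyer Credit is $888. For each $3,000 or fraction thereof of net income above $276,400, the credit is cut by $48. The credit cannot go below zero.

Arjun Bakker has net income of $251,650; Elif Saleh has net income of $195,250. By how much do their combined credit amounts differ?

$4,512

Arjun ($251,650): Elderly Relief Credit: 8% of the $71,050 excess over $180,600 is $5,684; credit = $5,800 − $5,684 = $116. First-Time Homebuyer Credit: $251,650 is at or below the $276,400 threshold, so the full $888 applies. total $116 + $888 = $1,004
Elif ($195,250): Elderly Relief Credit: 8% of the $14,650 excess over $180,600 is $1,172; credit = $5,800 − $1,172 = $4,628. First-Time Homebuyer Credit: $195,250 is at or below the $276,400 threshold, so the full $888 applies. total $4,628 + $888 = $5,516
Difference: |$1,004 − $5,516| = $4,512.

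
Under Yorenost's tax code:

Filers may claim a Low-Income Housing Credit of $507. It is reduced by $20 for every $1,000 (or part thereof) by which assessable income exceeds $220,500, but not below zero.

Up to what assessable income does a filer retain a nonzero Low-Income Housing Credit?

$245,500

After 25 increments the reduction is 25 × $20 = $500, leaving $7; one more increment wipes it out. Increment 25 ends at excess 25 × $1,000 = $25,000, so the highest qualifying income is $220,500 + $25,000 = $245,500.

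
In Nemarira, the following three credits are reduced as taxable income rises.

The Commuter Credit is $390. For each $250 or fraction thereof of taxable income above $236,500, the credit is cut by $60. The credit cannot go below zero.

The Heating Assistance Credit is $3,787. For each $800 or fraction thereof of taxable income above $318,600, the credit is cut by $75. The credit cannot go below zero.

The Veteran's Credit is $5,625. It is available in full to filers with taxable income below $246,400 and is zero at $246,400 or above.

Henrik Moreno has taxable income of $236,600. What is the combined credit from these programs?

$9,742

Commuter Credit: income exceeds $236,500 by $100, which is 1 full-or-partial $250 increment; reduction = 1 × $60 = $60, leaving $330.
Heating Assistance Credit: $236,600 is at or below the $318,600 threshold, so the full $3,787 applies.
Veteran's Credit: $236,600 is below the $246,400 cutoff, so the full $5,625 applies.
Total: $330 + $3,787 + $5,625 = $9,742.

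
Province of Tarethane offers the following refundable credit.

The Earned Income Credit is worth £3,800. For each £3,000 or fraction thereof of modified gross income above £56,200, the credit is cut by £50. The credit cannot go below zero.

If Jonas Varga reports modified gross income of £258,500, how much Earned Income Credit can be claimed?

£400

Earned Income Credit: income exceeds £56,200 by £202,300, which is 68 full-or-partial £3,000 increments; reduction = 68 × £50 = £3,400, leaving £400.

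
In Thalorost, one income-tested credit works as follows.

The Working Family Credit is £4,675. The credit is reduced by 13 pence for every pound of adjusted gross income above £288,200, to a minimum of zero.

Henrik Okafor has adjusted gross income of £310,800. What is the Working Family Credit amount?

Working Family Credit: 13% of the £22,600 excess over £288,200 is £2,938; credit = £4,675 − £2,938 = £1,737.

£1,737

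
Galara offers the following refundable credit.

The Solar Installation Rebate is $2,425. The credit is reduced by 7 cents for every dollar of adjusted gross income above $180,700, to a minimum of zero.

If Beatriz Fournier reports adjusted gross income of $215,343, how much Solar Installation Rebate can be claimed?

Solar Installation Rebate: 7% of the $34,643 excess over $180,700 is $2,425.01 ≥ base, so the credit is $0.

$0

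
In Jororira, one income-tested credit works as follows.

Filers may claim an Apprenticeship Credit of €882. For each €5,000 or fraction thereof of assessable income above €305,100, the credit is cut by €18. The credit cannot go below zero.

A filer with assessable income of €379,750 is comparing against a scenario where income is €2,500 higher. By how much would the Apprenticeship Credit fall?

€18

At €379,750 — income exceeds €305,100 by €74,650, which is 15 full-or-partial €5,000 increments; reduction = 15 × €18 = €270, leaving €612.
At €382,250 — income exceeds €305,100 by €77,150, which is 16 full-or-partial €5,000 increments; reduction = 16 × €18 = €288, leaving €594.
Lost: €612 − €594 = €18.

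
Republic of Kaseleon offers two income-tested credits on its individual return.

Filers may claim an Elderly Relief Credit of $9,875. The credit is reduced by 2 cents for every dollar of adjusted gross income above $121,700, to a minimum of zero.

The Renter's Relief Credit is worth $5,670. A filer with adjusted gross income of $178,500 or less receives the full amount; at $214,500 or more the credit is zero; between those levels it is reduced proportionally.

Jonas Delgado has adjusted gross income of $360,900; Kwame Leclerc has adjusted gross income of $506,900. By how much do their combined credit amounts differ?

$2,920

Jonas ($360,900): Elderly Relief Credit: 2% of the $239,200 excess over $121,700 is $4,784; credit = $9,875 − $4,784 = $5,091. Renter's Relief Credit: $360,900 is at or above $214,500, so the credit is $0. total $5,091 + $0 = $5,091
Kwame ($506,900): Elderly Relief Credit: 2% of the $385,200 excess over $121,700 is $7,704; credit = $9,875 − $7,704 = $2,171. Renter's Relief Credit: $506,900 is at or above $214,500, so the credit is $0. total $2,171 + $0 = $2,171
Difference: |$5,091 − $2,171| = $2,920.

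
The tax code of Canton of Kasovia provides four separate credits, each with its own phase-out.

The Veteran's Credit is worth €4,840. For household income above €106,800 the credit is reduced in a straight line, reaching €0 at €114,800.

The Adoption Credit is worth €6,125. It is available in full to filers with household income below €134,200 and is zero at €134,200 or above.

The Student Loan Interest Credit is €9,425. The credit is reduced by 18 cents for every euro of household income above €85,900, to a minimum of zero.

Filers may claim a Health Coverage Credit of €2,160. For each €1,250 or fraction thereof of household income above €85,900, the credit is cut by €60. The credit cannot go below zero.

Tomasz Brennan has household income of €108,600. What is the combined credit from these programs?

€16,235

Veteran's Credit: €108,600 is €1,800 into a €8,000 phase-out range, leaving 6,200/8,000 of the credit: €4,840 × 6,200/8,000 = €3,751.
Adoption Credit: €108,600 is below the €134,200 cutoff, so the full €6,125 applies.
Student Loan Interest Credit: 18% of the €22,700 excess over €85,900 is €4,086; credit = €9,425 − €4,086 = €5,339.
Health Coverage Credit: income exceeds €85,900 by €22,700, which is 19 full-or-partial €1,250 increments; reduction = 19 × €60 = €1,140, leaving €1,020.
Total: €3,751 + €6,125 + €5,339 + €1,020 = €16,235.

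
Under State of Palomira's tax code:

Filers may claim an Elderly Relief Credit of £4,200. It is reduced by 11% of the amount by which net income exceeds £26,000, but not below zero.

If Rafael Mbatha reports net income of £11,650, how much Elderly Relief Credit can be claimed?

Elderly Relief Credit: £11,650 is at or below the £26,000 threshold, so the full £4,200 applies.

£4,200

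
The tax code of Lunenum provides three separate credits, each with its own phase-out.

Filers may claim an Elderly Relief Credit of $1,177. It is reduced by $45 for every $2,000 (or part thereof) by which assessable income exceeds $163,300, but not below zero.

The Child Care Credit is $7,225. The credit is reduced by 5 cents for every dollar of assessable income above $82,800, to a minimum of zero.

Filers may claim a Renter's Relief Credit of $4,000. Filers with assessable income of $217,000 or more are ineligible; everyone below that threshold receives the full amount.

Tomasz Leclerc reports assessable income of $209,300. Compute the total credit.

Elderly Relief Credit: income exceeds $163,300 by $46,000, which is 23 full-or-partial $2,000 increments; reduction = 23 × $45 = $1,035, leaving $142.
Child Care Credit: 5% of the $126,500 excess over $82,800 is $6,325; credit = $7,225 − $6,325 = $900.
Renter's Relief Credit: $209,300 is below the $217,000 cutoff, so the full $4,000 applies.
Total: $142 + $900 + $4,000 = $5,042.

$5,042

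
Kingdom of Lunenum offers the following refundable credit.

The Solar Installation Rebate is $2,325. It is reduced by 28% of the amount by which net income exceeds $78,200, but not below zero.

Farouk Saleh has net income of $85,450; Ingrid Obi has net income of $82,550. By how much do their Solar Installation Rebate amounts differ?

Farouk ($85,450): Solar Installation Rebate: 28% of the $7,250 excess over $78,200 is $2,030; credit = $2,325 − $2,030 = $295.
Ingrid ($82,550): Solar Installation Rebate: 28% of the $4,350 excess over $78,200 is $1,218; credit = $2,325 − $1,218 = $1,107.
Difference: |$295 − $1,107| = $812.

$812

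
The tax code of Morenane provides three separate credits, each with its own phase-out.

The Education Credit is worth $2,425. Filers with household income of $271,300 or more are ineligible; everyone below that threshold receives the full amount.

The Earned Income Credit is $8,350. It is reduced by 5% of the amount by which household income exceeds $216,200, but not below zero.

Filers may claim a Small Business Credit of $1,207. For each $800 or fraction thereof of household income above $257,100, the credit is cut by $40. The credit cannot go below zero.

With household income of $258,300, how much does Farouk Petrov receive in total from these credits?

Education Credit: $258,300 is below the $271,300 cutoff, so the full $2,425 applies.
Earned Income Credit: 5% of the $42,100 excess over $216,200 is $2,105; credit = $8,350 − $2,105 = $6,245.
Small Business Credit: income exceeds $257,100 by $1,200, which is 2 full-or-partial $800 increments; reduction = 2 × $40 = $80, leaving $1,127.
Total: $2,425 + $6,245 + $1,127 = $9,797.

$9,797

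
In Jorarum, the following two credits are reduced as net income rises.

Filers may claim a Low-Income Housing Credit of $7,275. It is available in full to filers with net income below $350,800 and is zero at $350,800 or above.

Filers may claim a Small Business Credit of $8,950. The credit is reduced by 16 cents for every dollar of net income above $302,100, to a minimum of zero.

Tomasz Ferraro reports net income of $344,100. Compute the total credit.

Low-Income Housing Credit: $344,100 is below the $350,800 cutoff, so the full $7,275 applies.
Small Business Credit: 16% of the $42,000 excess over $302,100 is $6,720; credit = $8,950 − $6,720 = $2,230.
Total: $7,275 + $2,230 = $9,505.

$9,505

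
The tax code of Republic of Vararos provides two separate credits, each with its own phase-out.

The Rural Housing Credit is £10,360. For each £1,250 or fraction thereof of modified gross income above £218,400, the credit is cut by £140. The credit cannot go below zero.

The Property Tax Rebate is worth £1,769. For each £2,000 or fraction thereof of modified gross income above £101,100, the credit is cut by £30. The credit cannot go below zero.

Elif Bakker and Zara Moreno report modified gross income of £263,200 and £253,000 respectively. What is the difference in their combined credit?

Elif (£263,200): Rural Housing Credit: income exceeds £218,400 by £44,800, which is 36 full-or-partial £1,250 increments; reduction = 36 × £140 = £5,040, leaving £5,320. Property Tax Rebate: income exceeds £101,100 by £162,100 → 82 increments × £30 = £2,460 ≥ base, so the credit is £0. total £5,320 + £0 = £5,320
Zara (£253,000): Rural Housing Credit: income exceeds £218,400 by £34,600, which is 28 full-or-partial £1,250 increments; reduction = 28 × £140 = £3,920, leaving £6,440. Property Tax Rebate: income exceeds £101,100 by £151,900 → 76 increments × £30 = £2,280 ≥ base, so the credit is £0. total £6,440 + £0 = £6,440
Difference: |£5,320 − £6,440| = £1,120.

£1,120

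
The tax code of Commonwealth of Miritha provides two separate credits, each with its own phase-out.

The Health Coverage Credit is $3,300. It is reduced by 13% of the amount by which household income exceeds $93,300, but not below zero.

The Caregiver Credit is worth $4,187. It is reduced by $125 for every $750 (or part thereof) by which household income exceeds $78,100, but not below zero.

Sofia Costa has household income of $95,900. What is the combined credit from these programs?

Health Coverage Credit: 13% of the $2,600 excess over $93,300 is $338; credit = $3,300 − $338 = $2,962.
Caregiver Credit: income exceeds $78,100 by $17,800, which is 24 full-or-partial $750 increments; reduction = 24 × $125 = $3,000, leaving $1,187.
Total: $2,962 + $1,187 = $4,149.

$4,149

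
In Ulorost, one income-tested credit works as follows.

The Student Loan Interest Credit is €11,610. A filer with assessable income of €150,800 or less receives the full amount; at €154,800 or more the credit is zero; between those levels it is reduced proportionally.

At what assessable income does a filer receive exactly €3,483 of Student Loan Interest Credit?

€153,600

€3,483 is 3,483/11,610 of the full €11,610, so 8,127/11,610 of the €4,000 range has been used: income = €150,800 + €4,000 × 8,127/11,610 = €153,600.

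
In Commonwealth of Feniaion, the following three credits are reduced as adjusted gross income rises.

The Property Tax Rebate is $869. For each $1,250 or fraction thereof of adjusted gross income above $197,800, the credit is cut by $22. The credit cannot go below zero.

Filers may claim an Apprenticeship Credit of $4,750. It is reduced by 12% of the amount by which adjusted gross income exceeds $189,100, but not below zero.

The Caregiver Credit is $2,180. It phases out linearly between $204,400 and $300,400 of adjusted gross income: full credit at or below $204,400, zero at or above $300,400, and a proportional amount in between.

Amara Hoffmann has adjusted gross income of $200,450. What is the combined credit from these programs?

Property Tax Rebate: income exceeds $197,800 by $2,650, which is 3 full-or-partial $1,250 increments; reduction = 3 × $22 = $66, leaving $803.
Apprenticeship Credit: 12% of the $11,350 excess over $189,100 is $1,362; credit = $4,750 − $1,362 = $3,388.
Caregiver Credit: $200,450 is at or below the $204,400 threshold, so the full $2,180 applies.
Total: $803 + $3,388 + $2,180 = $6,371.

$6,371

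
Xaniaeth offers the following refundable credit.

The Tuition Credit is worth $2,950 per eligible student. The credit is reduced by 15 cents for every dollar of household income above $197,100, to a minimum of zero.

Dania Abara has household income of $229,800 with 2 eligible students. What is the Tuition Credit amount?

$995

Tuition Credit: base = 2 × $2,950 = $5,900. 15% of the $32,700 excess over $197,100 is $4,905; credit = $5,900 − $4,905 = $995.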